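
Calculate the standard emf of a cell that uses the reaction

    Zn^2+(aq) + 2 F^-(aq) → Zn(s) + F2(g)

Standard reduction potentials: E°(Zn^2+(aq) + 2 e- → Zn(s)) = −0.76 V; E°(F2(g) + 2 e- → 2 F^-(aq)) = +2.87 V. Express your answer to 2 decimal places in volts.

In the reaction as written, Zn^2+(aq) is reduced (cathode) and F2(g) is produced by oxidation at the anode.
E°cell = E°(cathode) − E°(anode) = −0.76 − (+2.87) = −3.63 V.

−3.63 V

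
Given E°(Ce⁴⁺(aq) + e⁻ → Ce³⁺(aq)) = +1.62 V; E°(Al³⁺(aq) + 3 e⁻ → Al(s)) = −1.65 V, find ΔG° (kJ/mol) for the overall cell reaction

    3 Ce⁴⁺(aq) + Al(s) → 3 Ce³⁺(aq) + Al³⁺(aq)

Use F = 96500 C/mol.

In the reaction as written Ce⁴⁺(aq) is reduced, so the Ce⁴⁺/Ce³⁺ couple is the cathode and Al³⁺/Al is the anode.
E°cell = +1.62 − (−1.65) = +3.27 V; balancing electrons gives n = 3.
ΔG° = −nFE°cell = −(3)(96500)(+3.27) J/mol = −947 kJ/mol.

−947 kJ/mol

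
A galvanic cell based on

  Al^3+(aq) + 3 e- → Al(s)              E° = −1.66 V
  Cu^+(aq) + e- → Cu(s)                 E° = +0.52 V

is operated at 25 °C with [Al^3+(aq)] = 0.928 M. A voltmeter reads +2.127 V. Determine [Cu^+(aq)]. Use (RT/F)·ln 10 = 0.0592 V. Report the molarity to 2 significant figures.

0.12 M

Cu⁺/Cu is the cathode (higher E°); E°cell = +0.52 − (−1.66) = +2.18 V with n = 3.
Since E = E° − (0.0592/n)·log Q, log Q = n(E° − E)/0.0592 = 2.686.
The balanced reaction is 3 Cu^+(aq) + Al(s) → 3 Cu(s) + Al^3+(aq), so Q = [Al^3+(aq)] / [Cu^+(aq)]^3.
Solving for the unknown gives log [Cu^+(aq)] = −0.906, so [Cu^+(aq)] ≈ 0.12 M.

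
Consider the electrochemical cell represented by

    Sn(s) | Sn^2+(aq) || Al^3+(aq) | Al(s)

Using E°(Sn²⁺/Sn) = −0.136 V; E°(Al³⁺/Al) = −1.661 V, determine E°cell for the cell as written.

−1.525 V

By convention the left-hand electrode in cell notation is the anode (oxidation) and the right-hand electrode is the cathode (reduction).
E°cell = E°(right) − E°(left) = −1.661 − (−0.136) = −1.525 V.
The negative sign shows that, as written, the cell would require an external voltage to drive the reaction.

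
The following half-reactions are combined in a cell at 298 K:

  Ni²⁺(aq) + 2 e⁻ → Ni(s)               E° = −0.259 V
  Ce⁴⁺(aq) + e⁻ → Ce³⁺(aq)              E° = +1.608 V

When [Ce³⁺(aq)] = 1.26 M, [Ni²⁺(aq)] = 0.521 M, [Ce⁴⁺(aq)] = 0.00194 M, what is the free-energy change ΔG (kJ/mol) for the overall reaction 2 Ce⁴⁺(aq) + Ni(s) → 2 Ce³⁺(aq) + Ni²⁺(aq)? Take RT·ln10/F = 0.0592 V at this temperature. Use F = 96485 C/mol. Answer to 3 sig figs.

The standard cell potential is +1.608 − (−0.259) = +1.867 V, with n = 2 electrons in the balanced equation.
Q = ([Ce³⁺(aq)]^2·[Ni²⁺(aq)]) / [Ce⁴⁺(aq)]^2 = 2.2×10^5, so log Q = 5.342 and E = +1.867 − (0.0592/2)(5.342) = +1.7089 V.
ΔG = −nFE = −(2)(96485)(+1.7089) J/mol = −330 kJ/mol.

−330 kJ/mol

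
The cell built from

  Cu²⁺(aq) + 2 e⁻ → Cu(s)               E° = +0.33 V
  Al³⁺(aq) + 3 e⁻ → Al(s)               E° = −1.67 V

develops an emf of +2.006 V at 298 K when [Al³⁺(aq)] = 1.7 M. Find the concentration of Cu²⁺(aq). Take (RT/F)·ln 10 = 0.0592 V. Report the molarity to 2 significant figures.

The Cu²⁺/Cu couple has the larger reduction potential, so it is the cathode: E°cell = +0.33 − (−1.67) = +2.00 V and n = 6.
Since E = E° − (0.0592/n)·log Q, log Q = n(E° − E)/0.0592 = −0.608.
The balanced reaction is 3 Cu²⁺(aq) + 2 Al(s) → 3 Cu(s) + 2 Al³⁺(aq), so Q = [Al³⁺(aq)]^2 / [Cu²⁺(aq)]^3.
Isolating [Cu²⁺(aq)] in Q = 10^{−0.608} yields log [Cu²⁺(aq)] = 0.356, i.e. 2.3 M.

2.3 M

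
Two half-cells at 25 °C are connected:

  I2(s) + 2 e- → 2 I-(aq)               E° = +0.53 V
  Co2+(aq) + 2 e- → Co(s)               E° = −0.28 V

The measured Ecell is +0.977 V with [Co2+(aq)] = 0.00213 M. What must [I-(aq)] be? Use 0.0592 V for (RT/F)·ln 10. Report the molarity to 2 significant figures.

0.033 M

The I₂/I⁻ couple has the larger reduction potential, so it is the cathode: E°cell = +0.53 − (−0.28) = +0.81 V and n = 2.
Rearranging E = E° − (0.0592/n)·log Q gives log Q = 2(+0.81 − (+0.977))/0.0592 = −5.642.
For I2(s) + Co(s) → 2 I-(aq) + Co2+(aq), the reaction quotient is Q = [I-(aq)]^2·[Co2+(aq)].
Solving for the unknown gives log [I-(aq)] = −1.485, so [I-(aq)] ≈ 0.033 M.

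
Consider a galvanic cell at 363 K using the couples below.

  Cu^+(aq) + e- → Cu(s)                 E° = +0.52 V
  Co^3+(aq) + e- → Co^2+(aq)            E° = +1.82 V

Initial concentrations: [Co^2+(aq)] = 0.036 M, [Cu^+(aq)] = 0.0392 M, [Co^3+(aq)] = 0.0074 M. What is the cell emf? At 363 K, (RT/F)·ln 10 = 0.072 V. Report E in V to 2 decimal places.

+1.35 V

Since E°(Co³⁺/Co²⁺) > E°(Cu⁺/Cu), Co³⁺/Co²⁺ serves as the cathode.
E°cell = E°cat − E°an = +1.82 − (+0.52) = +1.30 V; n = 1.
Balancing gives Co^3+(aq) + Cu(s) → Co^2+(aq) + Cu^+(aq); hence Q = ([Co^2+(aq)]·[Cu^+(aq)]) / [Co^3+(aq)] = 0.191 (log Q = −0.720).
E = E° − (0.072/n)·log Q = +1.30 − (0.072/1)(−0.720) = +1.35 V.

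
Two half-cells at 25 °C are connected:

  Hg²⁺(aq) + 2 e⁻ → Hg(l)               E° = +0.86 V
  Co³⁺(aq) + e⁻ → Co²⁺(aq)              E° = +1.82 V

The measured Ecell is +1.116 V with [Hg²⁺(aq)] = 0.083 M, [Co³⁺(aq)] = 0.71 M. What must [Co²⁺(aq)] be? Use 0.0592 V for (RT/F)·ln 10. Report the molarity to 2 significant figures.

0.0057 M

Co³⁺/Co²⁺ is the cathode (higher E°); E°cell = +1.82 − (+0.86) = +0.96 V with n = 2.
Since E = E° − (0.0592/n)·log Q, log Q = n(E° − E)/0.0592 = −5.270.
Balancing electrons gives 2 Co³⁺(aq) + Hg(l) → 2 Co²⁺(aq) + Hg²⁺(aq); thus Q = ([Co²⁺(aq)]^2·[Hg²⁺(aq)]) / [Co³⁺(aq)]^2.
Solving for the unknown gives log [Co²⁺(aq)] = −2.243, so [Co²⁺(aq)] ≈ 0.0057 M.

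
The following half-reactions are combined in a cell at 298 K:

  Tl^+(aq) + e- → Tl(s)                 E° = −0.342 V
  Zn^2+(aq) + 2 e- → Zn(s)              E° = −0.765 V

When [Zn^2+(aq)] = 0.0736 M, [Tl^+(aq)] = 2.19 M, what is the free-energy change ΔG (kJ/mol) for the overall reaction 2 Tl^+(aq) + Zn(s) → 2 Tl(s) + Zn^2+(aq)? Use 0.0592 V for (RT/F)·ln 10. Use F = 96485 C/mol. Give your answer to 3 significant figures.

−92.0 kJ/mol

E°cell = −0.342 − (−0.765) = +0.423 V; the balanced reaction transfers n = 2 electrons.
Here Q = [Zn^2+(aq)] / [Tl^+(aq)]^2 = 0.0153 (log Q = −1.814), giving E = +0.423 − (0.0592/2)·(−1.814) = +0.4767 V.
Then ΔG = −nFE = −2 × 96485 × +0.4767 J/mol = −92.0 kJ/mol.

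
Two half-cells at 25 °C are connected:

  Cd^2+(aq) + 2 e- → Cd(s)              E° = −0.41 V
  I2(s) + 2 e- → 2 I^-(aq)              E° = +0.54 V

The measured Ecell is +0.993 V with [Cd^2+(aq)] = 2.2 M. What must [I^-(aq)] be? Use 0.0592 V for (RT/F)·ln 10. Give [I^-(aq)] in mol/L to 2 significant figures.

With I₂/I⁻ at the cathode and Cd²⁺/Cd at the anode, E°cell = +0.54 − (−0.41) = +0.95 V (n = 2).
Since E = E° − (0.0592/n)·log Q, log Q = n(E° − E)/0.0592 = −1.453.
Balancing electrons gives I2(s) + Cd(s) → 2 I^-(aq) + Cd^2+(aq); thus Q = [I^-(aq)]^2·[Cd^2+(aq)].
Isolating [I^-(aq)] in Q = 10^{−1.453} yields log [I^-(aq)] = −0.898, i.e. 0.13 M.

0.13 M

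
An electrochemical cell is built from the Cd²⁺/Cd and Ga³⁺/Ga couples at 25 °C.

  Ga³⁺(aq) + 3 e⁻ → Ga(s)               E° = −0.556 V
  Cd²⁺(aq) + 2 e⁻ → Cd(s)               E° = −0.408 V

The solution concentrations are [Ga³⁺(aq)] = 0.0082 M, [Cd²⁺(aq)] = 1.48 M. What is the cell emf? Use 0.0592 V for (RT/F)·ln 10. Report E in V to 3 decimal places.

Cd²⁺/Cd is reduced (cathode, E° = −0.408 V) and Ga³⁺/Ga is oxidized (anode).
The standard potential is −0.408 − (−0.556) = +0.148 V and the balanced reaction transfers n = 6 electrons.
Balancing gives 3 Cd²⁺(aq) + 2 Ga(s) → 3 Cd(s) + 2 Ga³⁺(aq); hence Q = [Ga³⁺(aq)]^2 / [Cd²⁺(aq)]^3 = 2.07×10^−5 (log Q = −4.683).
By the Nernst equation, E = +0.148 − (0.0592/6)·(−4.683) = +0.194 V.

+0.194 V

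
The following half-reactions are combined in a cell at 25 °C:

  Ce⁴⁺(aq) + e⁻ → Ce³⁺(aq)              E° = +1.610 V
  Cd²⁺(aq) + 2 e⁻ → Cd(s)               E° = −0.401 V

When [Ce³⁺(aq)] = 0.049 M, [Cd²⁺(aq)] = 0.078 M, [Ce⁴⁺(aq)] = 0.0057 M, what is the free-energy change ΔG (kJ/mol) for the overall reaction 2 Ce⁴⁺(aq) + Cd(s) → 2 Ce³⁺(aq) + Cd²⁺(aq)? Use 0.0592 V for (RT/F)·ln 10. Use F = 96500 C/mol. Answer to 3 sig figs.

The standard cell potential is +1.610 − (−0.401) = +2.011 V, with n = 2 electrons in the balanced equation.
Q = ([Ce³⁺(aq)]^2·[Cd²⁺(aq)]) / [Ce⁴⁺(aq)]^2 = 5.76, so log Q = 0.761 and E = +2.011 − (0.0592/2)(0.761) = +1.9885 V.
Then ΔG = −nFE = −2 × 96500 × +1.9885 J/mol = −384 kJ/mol.

−384 kJ/mol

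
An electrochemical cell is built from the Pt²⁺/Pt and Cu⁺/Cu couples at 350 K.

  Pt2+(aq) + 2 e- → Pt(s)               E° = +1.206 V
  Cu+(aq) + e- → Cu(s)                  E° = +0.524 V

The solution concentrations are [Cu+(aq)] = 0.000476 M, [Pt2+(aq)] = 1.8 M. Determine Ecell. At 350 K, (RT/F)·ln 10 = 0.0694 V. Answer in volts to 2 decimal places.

Pt²⁺/Pt is reduced (cathode, E° = +1.206 V) and Cu⁺/Cu is oxidized (anode).
E°cell = E°cat − E°an = +1.206 − (+0.524) = +0.682 V; n = 2.
The balanced reaction is Pt2+(aq) + 2 Cu(s) → Pt(s) + 2 Cu+(aq), so Q = [Cu+(aq)]^2 / [Pt2+(aq)] = 1.26×10^−7 and log Q = −6.900.
E = E° − (0.0694/n)·log Q = +0.682 − (0.0694/2)(−6.900) = +0.92 V.

+0.92 V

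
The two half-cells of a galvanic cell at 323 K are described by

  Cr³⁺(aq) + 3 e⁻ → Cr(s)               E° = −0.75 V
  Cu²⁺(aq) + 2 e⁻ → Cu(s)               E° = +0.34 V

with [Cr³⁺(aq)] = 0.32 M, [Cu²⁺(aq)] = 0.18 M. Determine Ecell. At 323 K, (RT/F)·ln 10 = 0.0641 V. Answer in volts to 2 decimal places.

Since E°(Cu²⁺/Cu) > E°(Cr³⁺/Cr), Cu²⁺/Cu serves as the cathode.
E°cell = +0.34 − (−0.75) = +1.09 V, with n = 6 electrons transferred.
For the overall reaction 3 Cu²⁺(aq) + 2 Cr(s) → 3 Cu(s) + 2 Cr³⁺(aq), Q = [Cr³⁺(aq)]^2 / [Cu²⁺(aq)]^3 = 17.6, giving log Q = 1.244.
Applying E = E° − (RT ln10/nF)·log Q gives +1.09 − (0.0641/6)(1.244) = +1.08 V.

+1.08 V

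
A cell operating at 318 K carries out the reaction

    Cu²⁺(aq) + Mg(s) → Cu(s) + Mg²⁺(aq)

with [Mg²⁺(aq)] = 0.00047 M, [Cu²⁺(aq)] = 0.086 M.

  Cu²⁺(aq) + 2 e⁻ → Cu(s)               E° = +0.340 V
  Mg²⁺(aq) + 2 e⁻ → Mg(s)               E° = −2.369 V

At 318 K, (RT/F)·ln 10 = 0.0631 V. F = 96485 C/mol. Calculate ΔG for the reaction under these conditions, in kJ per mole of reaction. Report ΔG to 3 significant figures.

−537 kJ/mol

The standard cell potential is +0.340 − (−2.369) = +2.709 V, with n = 2 electrons in the balanced equation.
Here Q = [Mg²⁺(aq)] / [Cu²⁺(aq)] = 0.00547 (log Q = −2.262), giving E = +2.709 − (0.0631/2)·(−2.262) = +2.7804 V.
Then ΔG = −nFE = −2 × 96485 × +2.7804 J/mol = −537 kJ/mol.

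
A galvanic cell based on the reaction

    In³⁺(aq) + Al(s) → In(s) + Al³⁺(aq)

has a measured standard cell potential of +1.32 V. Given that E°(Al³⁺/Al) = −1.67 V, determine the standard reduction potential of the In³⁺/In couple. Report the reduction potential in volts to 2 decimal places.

−0.35 V

In the reaction as written the In³⁺/In couple is reduced (cathode) and Al³⁺/Al is oxidized (anode), so E°cell = E°(In³⁺/In) − E°(Al³⁺/Al).
E°(In³⁺/In) = E°cell + E°(anode) = +1.32 + (−1.67) = −0.35 V.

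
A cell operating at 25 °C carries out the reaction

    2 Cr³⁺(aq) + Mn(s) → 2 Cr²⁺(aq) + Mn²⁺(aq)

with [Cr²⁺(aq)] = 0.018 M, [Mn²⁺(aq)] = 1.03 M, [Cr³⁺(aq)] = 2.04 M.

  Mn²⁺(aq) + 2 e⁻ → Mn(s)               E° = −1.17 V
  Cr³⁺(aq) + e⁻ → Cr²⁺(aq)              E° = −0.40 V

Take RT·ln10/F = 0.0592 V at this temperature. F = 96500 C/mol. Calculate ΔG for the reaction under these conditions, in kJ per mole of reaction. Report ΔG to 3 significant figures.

−172 kJ/mol

E°cell = −0.40 − (−1.17) = +0.77 V; the balanced reaction transfers n = 2 electrons.
The reaction quotient is ([Cr²⁺(aq)]^2·[Mn²⁺(aq)]) / [Cr³⁺(aq)]^2 = 8.02×10^−5; by Nernst, E = +0.77 − (0.0592/2)(−4.096) = +0.8912 V.
Then ΔG = −nFE = −2 × 96500 × +0.8912 J/mol = −172 kJ/mol.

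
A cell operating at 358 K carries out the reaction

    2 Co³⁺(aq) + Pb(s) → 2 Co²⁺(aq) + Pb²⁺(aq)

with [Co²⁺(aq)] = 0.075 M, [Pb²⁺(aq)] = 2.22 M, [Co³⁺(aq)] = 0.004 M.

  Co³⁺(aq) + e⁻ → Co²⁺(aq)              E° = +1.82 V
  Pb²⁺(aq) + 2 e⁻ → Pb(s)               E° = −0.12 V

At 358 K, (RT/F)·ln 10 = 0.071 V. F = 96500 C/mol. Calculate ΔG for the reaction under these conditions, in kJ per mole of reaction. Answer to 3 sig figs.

−355 kJ/mol

E°cell = +1.82 − (−0.12) = +1.94 V; the balanced reaction transfers n = 2 electrons.
Q = ([Co²⁺(aq)]^2·[Pb²⁺(aq)]) / [Co³⁺(aq)]^2 = 780, so log Q = 2.892 and E = +1.94 − (0.071/2)(2.892) = +1.8373 V.
Finally ΔG = −nFE = −(2)(96500 C/mol)(+1.8373 V) = −355 kJ/mol.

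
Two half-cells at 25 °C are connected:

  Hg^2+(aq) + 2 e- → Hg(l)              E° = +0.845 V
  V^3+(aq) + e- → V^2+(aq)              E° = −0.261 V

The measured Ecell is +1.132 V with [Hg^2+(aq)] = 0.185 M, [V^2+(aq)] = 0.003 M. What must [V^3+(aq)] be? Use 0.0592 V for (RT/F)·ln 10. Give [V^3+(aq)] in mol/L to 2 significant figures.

The Hg²⁺/Hg couple has the larger reduction potential, so it is the cathode: E°cell = +0.845 − (−0.261) = +1.106 V and n = 2.
Rearranging E = E° − (0.0592/n)·log Q gives log Q = 2(+1.106 − (+1.132))/0.0592 = −0.878.
Balancing electrons gives Hg^2+(aq) + 2 V^2+(aq) → Hg(l) + 2 V^3+(aq); thus Q = [V^3+(aq)]^2 / ([Hg^2+(aq)]·[V^2+(aq)]^2).
Substituting the known concentrations and solving, log [V^3+(aq)] = −3.328 and [V^3+(aq)] = 0.00047 M.

0.00047 M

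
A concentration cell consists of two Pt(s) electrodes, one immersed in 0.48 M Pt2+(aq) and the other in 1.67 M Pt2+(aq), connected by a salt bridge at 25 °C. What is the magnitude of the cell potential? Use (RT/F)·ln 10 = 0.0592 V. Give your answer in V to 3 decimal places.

For a concentration cell E°cell = 0, since both electrodes use the same couple.
The compartment with the higher Pt2+(aq) concentration (1.67 M) acts as the cathode; ions are reduced there and produced at the dilute (0.48 M) anode.
With n = 2, Ecell = −(0.0592/2)·log([dilute]/[conc]) = −(0.0592/2)·log(0.48/1.67) = +0.016 V.

0.016 V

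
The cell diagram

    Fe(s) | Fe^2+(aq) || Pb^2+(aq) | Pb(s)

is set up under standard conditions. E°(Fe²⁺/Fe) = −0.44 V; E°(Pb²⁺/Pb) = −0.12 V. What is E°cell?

By convention the left-hand electrode in cell notation is the anode (oxidation) and the right-hand electrode is the cathode (reduction).
E°cell = E°(right) − E°(left) = −0.12 − (−0.44) = +0.32 V.

+0.32 V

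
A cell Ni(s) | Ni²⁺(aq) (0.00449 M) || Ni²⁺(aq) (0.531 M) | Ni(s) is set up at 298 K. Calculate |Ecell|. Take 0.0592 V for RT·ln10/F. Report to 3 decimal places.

For a concentration cell E°cell = 0, since both electrodes use the same couple.
The compartment with the higher Ni²⁺(aq) concentration (0.531 M) acts as the cathode; ions are reduced there and produced at the dilute (0.00449 M) anode.
With n = 2, Ecell = −(0.0592/2)·log([dilute]/[conc]) = −(0.0592/2)·log(0.00449/0.531) = +0.061 V.

0.061 V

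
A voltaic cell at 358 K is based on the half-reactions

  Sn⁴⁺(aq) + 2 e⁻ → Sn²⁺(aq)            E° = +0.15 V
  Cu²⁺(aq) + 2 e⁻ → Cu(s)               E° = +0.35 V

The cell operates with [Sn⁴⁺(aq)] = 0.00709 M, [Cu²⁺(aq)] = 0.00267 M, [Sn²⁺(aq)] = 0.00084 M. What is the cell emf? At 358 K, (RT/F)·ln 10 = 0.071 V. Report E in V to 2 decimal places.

Cu²⁺/Cu is reduced (cathode, E° = +0.35 V) and Sn⁴⁺/Sn²⁺ is oxidized (anode).
E°cell = +0.35 − (+0.15) = +0.20 V, with n = 2 electrons transferred.
For the overall reaction Cu²⁺(aq) + Sn²⁺(aq) → Cu(s) + Sn⁴⁺(aq), Q = [Sn⁴⁺(aq)] / ([Cu²⁺(aq)]·[Sn²⁺(aq)]) = 3.16×10^3, giving log Q = 3.500.
Applying E = E° − (RT ln10/nF)·log Q gives +0.20 − (0.071/2)(3.500) = +0.08 V.

+0.08 V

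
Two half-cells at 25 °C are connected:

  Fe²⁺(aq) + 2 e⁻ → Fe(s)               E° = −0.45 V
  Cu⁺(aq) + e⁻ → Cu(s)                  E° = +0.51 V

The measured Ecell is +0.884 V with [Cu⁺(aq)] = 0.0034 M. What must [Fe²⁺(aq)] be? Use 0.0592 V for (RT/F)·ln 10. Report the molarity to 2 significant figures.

Cu⁺/Cu is the cathode (higher E°); E°cell = +0.51 − (−0.45) = +0.96 V with n = 2.
Since E = E° − (0.0592/n)·log Q, log Q = n(E° − E)/0.0592 = 2.568.
Balancing electrons gives 2 Cu⁺(aq) + Fe(s) → 2 Cu(s) + Fe²⁺(aq); thus Q = [Fe²⁺(aq)] / [Cu⁺(aq)]^2.
Substituting the known concentrations and solving, log [Fe²⁺(aq)] = −2.369 and [Fe²⁺(aq)] = 0.0043 M.

0.0043 M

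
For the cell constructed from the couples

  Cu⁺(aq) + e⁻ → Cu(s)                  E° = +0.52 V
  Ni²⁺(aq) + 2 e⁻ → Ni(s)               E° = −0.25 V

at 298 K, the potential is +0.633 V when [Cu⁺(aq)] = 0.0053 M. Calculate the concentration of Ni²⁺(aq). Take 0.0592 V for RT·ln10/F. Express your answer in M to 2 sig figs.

1.2 M

Cu⁺/Cu is the cathode (higher E°); E°cell = +0.52 − (−0.25) = +0.77 V with n = 2.
Rearranging E = E° − (0.0592/n)·log Q gives log Q = 2(+0.77 − (+0.633))/0.0592 = 4.628.
For 2 Cu⁺(aq) + Ni(s) → 2 Cu(s) + Ni²⁺(aq), the reaction quotient is Q = [Ni²⁺(aq)] / [Cu⁺(aq)]^2.
Solving for the unknown gives log [Ni²⁺(aq)] = 0.077, so [Ni²⁺(aq)] ≈ 1.2 M.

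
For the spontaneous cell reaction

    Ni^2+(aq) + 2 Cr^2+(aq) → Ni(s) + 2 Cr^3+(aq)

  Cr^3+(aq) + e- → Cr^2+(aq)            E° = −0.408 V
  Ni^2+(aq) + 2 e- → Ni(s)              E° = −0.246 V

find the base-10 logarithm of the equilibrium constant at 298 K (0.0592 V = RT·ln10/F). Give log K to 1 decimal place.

The Ni²⁺/Ni couple is reduced (cathode); E°cell = −0.246 − (−0.408) = +0.162 V with n = 2.
At equilibrium E = 0, so log K = nE°cell / 0.0592 = (2)(+0.162) / 0.0592 = 5.5.

log K = 5.5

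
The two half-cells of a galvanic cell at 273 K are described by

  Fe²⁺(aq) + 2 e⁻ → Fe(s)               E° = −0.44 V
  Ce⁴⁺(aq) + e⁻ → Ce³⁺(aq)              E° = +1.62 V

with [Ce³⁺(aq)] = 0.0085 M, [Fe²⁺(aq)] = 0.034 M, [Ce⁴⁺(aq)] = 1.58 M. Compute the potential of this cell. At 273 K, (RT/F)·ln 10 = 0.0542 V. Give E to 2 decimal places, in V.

Since E°(Ce⁴⁺/Ce³⁺) > E°(Fe²⁺/Fe), Ce⁴⁺/Ce³⁺ serves as the cathode.
E°cell = +1.62 − (−0.44) = +2.06 V, with n = 2 electrons transferred.
Balancing gives 2 Ce⁴⁺(aq) + Fe(s) → 2 Ce³⁺(aq) + Fe²⁺(aq); hence Q = ([Ce³⁺(aq)]^2·[Fe²⁺(aq)]) / [Ce⁴⁺(aq)]^2 = 9.84×10^−7 (log Q = −6.007).
By the Nernst equation, E = +2.06 − (0.0542/2)·(−6.007) = +2.22 V.

+2.22 V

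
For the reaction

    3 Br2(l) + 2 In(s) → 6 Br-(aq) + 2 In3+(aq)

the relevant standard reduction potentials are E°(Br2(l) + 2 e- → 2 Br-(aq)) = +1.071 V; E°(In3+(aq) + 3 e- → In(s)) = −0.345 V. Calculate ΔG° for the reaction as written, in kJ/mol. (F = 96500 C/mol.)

−820 kJ/mol

In the reaction as written Br2(l) is reduced, so the Br₂/Br⁻ couple is the cathode and In³⁺/In is the anode.
E°cell = +1.071 − (−0.345) = +1.416 V; balancing electrons gives n = 6.
ΔG° = −nFE°cell = −(6)(96500)(+1.416) J/mol = −820 kJ/mol.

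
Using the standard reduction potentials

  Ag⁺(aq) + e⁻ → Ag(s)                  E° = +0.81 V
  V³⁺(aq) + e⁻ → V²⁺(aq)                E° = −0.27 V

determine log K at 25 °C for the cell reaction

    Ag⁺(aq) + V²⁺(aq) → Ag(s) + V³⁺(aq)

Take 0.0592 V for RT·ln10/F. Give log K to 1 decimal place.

The Ag⁺/Ag couple is reduced (cathode); E°cell = +0.81 − (−0.27) = +1.08 V with n = 1.
At equilibrium E = 0, so log K = nE°cell / 0.0592 = (1)(+1.08) / 0.0592 = 18.2.

log K = 18.2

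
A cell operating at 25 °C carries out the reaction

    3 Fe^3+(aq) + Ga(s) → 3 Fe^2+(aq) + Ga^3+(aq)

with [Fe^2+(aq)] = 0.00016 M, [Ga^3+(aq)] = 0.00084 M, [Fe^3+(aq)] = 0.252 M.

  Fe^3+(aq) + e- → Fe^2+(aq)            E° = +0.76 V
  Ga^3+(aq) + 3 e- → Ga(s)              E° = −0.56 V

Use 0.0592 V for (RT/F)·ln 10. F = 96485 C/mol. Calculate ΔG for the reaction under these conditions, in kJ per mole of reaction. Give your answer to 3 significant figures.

E°cell = +0.76 − (−0.56) = +1.32 V; the balanced reaction transfers n = 3 electrons.
Here Q = ([Fe^2+(aq)]^3·[Ga^3+(aq)]) / [Fe^3+(aq)]^3 = 2.15×10^−13 (log Q = −12.668), giving E = +1.32 − (0.0592/3)·(−12.668) = +1.5700 V.
Finally ΔG = −nFE = −(3)(96485 C/mol)(+1.5700 V) = −454 kJ/mol.

−454 kJ/mol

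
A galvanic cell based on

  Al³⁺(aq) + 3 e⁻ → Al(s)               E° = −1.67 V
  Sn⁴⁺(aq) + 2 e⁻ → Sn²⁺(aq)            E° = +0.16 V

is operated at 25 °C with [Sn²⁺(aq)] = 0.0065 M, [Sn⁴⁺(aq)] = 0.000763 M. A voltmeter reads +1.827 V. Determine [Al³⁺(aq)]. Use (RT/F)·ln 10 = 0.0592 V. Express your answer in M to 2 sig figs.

0.057 M

The Sn⁴⁺/Sn²⁺ couple has the larger reduction potential, so it is the cathode: E°cell = +0.16 − (−1.67) = +1.83 V and n = 6.
From the Nernst equation, log Q = n(E° − E)/0.0592 = 6·(+1.83 − (+1.827))/0.0592 = 0.304.
For 3 Sn⁴⁺(aq) + 2 Al(s) → 3 Sn²⁺(aq) + 2 Al³⁺(aq), the reaction quotient is Q = ([Sn²⁺(aq)]^3·[Al³⁺(aq)]^2) / [Sn⁴⁺(aq)]^3.
Isolating [Al³⁺(aq)] in Q = 10^{0.304} yields log [Al³⁺(aq)] = −1.244, i.e. 0.057 M.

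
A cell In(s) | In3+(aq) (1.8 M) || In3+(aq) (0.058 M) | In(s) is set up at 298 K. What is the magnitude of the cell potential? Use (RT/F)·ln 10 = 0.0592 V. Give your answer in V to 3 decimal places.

For a concentration cell E°cell = 0, since both electrodes use the same couple.
The compartment with the higher In3+(aq) concentration (1.8 M) acts as the cathode; ions are reduced there and produced at the dilute (0.058 M) anode.
With n = 3, Ecell = −(0.0592/3)·log([dilute]/[conc]) = −(0.0592/3)·log(0.058/1.8) = +0.029 V.

0.029 V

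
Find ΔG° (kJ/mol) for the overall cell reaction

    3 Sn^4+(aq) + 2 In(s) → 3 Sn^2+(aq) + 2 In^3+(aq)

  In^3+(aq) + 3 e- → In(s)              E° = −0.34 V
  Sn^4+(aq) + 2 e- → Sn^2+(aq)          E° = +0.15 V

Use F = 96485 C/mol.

In the reaction as written Sn^4+(aq) is reduced, so the Sn⁴⁺/Sn²⁺ couple is the cathode and In³⁺/In is the anode.
E°cell = +0.15 − (−0.34) = +0.49 V; balancing electrons gives n = 6.
ΔG° = −nFE°cell = −(6)(96485)(+0.49) J/mol = −284 kJ/mol.

−284 kJ/mol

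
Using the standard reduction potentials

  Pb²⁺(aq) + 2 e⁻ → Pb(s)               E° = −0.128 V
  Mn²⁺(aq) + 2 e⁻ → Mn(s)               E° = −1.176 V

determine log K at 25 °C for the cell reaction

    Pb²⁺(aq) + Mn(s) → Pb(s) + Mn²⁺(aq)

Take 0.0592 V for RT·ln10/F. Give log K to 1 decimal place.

The Pb²⁺/Pb couple is reduced (cathode); E°cell = −0.128 − (−1.176) = +1.048 V with n = 2.
At equilibrium E = 0, so log K = nE°cell / 0.0592 = (2)(+1.048) / 0.0592 = 35.4.

log K = 35.4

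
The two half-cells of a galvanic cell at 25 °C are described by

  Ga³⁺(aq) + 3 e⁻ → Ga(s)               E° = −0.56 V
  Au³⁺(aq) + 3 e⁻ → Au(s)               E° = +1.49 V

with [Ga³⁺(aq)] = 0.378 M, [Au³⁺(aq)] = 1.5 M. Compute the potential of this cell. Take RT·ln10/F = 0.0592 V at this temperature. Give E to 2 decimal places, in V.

+2.06 V

Au³⁺/Au is reduced (cathode, E° = +1.49 V) and Ga³⁺/Ga is oxidized (anode).
E°cell = E°cat − E°an = +1.49 − (−0.56) = +2.05 V; n = 3.
The balanced reaction is Au³⁺(aq) + Ga(s) → Au(s) + Ga³⁺(aq), so Q = [Ga³⁺(aq)] / [Au³⁺(aq)] = 0.252 and log Q = −0.599.
By the Nernst equation, E = +2.05 − (0.0592/3)·(−0.599) = +2.06 V.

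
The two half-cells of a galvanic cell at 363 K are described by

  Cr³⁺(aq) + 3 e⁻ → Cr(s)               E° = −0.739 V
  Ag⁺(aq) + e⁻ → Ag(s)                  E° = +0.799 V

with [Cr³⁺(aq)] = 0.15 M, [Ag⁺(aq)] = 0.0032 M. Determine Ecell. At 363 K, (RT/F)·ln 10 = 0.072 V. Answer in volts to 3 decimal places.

+1.378 V

Since E°(Ag⁺/Ag) > E°(Cr³⁺/Cr), Ag⁺/Ag serves as the cathode.
The standard potential is +0.799 − (−0.739) = +1.538 V and the balanced reaction transfers n = 3 electrons.
The balanced reaction is 3 Ag⁺(aq) + Cr(s) → 3 Ag(s) + Cr³⁺(aq), so Q = [Cr³⁺(aq)] / [Ag⁺(aq)]^3 = 4.58×10^6 and log Q = 6.661.
Applying E = E° − (RT ln10/nF)·log Q gives +1.538 − (0.072/3)(6.661) = +1.378 V.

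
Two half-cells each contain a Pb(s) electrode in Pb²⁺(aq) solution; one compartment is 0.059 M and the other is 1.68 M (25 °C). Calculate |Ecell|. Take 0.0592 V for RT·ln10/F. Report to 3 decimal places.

0.043 V

For a concentration cell E°cell = 0, since both electrodes use the same couple.
The compartment with the higher Pb²⁺(aq) concentration (1.68 M) acts as the cathode; ions are reduced there and produced at the dilute (0.059 M) anode.
With n = 2, Ecell = −(0.0592/2)·log([dilute]/[conc]) = −(0.0592/2)·log(0.059/1.68) = +0.043 V.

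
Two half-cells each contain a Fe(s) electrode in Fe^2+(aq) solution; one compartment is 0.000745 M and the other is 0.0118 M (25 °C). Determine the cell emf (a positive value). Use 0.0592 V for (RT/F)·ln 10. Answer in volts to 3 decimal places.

For a concentration cell E°cell = 0, since both electrodes use the same couple.
The compartment with the higher Fe^2+(aq) concentration (0.0118 M) acts as the cathode; ions are reduced there and produced at the dilute (0.000745 M) anode.
With n = 2, Ecell = −(0.0592/2)·log([dilute]/[conc]) = −(0.0592/2)·log(0.000745/0.0118) = +0.036 V.

0.036 V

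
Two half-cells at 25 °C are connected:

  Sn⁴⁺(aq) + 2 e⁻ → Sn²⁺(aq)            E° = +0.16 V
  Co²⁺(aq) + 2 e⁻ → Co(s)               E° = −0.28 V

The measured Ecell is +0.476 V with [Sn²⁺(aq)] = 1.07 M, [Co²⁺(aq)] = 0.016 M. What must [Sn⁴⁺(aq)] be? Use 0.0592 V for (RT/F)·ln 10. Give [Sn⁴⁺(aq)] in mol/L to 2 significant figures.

0.28 M

Sn⁴⁺/Sn²⁺ is the cathode (higher E°); E°cell = +0.16 − (−0.28) = +0.44 V with n = 2.
Rearranging E = E° − (0.0592/n)·log Q gives log Q = 2(+0.44 − (+0.476))/0.0592 = −1.216.
The balanced reaction is Sn⁴⁺(aq) + Co(s) → Sn²⁺(aq) + Co²⁺(aq), so Q = ([Sn²⁺(aq)]·[Co²⁺(aq)]) / [Sn⁴⁺(aq)].
Substituting the known concentrations and solving, log [Sn⁴⁺(aq)] = −0.550 and [Sn⁴⁺(aq)] = 0.28 M.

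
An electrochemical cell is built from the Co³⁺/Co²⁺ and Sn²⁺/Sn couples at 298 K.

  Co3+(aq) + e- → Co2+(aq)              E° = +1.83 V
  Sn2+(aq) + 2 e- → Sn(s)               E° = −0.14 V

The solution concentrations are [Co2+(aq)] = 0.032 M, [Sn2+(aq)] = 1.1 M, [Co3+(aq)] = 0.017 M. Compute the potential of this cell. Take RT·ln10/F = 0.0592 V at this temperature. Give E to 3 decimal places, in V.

+1.953 V

Since E°(Co³⁺/Co²⁺) > E°(Sn²⁺/Sn), Co³⁺/Co²⁺ serves as the cathode.
E°cell = E°cat − E°an = +1.83 − (−0.14) = +1.97 V; n = 2.
For the overall reaction 2 Co3+(aq) + Sn(s) → 2 Co2+(aq) + Sn2+(aq), Q = ([Co2+(aq)]^2·[Sn2+(aq)]) / [Co3+(aq)]^2 = 3.9, giving log Q = 0.591.
By the Nernst equation, E = +1.97 − (0.0592/2)·(0.591) = +1.953 V.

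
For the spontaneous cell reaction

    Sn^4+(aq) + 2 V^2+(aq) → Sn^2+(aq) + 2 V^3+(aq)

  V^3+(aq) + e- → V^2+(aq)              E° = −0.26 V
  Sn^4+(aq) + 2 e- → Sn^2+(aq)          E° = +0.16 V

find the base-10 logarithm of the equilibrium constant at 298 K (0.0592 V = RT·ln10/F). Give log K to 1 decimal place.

The Sn⁴⁺/Sn²⁺ couple is reduced (cathode); E°cell = +0.16 − (−0.26) = +0.42 V with n = 2.
At equilibrium E = 0, so log K = nE°cell / 0.0592 = (2)(+0.42) / 0.0592 = 14.2.

log K = 14.2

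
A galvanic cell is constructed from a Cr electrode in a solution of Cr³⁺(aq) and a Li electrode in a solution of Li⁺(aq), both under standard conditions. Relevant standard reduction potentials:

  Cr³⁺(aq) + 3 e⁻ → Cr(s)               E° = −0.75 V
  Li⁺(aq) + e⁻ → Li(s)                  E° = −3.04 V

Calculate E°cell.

+2.29 V

Of the two couples in this cell, the one with the more positive reduction potential is reduced at the cathode: here that is Cr³⁺/Cr (−0.75 V); Li⁺/Li (−3.04 V) is the anode.
E°cell = E°(cathode) − E°(anode) = −0.75 − (−3.04) = +2.29 V.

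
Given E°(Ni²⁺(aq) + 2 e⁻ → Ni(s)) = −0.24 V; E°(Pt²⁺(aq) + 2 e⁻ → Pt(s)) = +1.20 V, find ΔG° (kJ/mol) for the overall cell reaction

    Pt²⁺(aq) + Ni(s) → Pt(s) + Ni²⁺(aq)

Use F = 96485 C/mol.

In the reaction as written Pt²⁺(aq) is reduced, so the Pt²⁺/Pt couple is the cathode and Ni²⁺/Ni is the anode.
E°cell = +1.20 − (−0.24) = +1.44 V; balancing electrons gives n = 2.
ΔG° = −nFE°cell = −(2)(96485)(+1.44) J/mol = −278 kJ/mol.

−278 kJ/mol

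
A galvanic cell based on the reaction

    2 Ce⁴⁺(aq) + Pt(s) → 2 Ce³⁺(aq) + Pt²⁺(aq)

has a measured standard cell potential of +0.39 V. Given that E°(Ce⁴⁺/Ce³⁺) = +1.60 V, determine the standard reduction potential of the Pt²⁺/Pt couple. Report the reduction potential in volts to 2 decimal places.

In the reaction as written the Ce⁴⁺/Ce³⁺ couple is reduced (cathode) and Pt²⁺/Pt is oxidized (anode), so E°cell = E°(Ce⁴⁺/Ce³⁺) − E°(Pt²⁺/Pt).
E°(Pt²⁺/Pt) = E°(cathode) − E°cell = +1.60 − (+0.39) = +1.21 V.

+1.21 V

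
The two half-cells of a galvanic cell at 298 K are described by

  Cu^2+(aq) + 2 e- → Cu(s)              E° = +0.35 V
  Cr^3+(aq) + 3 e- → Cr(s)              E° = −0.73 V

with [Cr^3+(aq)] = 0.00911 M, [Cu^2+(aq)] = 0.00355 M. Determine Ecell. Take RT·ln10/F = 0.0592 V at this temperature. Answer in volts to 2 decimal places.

+1.05 V

Cu²⁺/Cu is reduced (cathode, E° = +0.35 V) and Cr³⁺/Cr is oxidized (anode).
E°cell = +0.35 − (−0.73) = +1.08 V, with n = 6 electrons transferred.
Balancing gives 3 Cu^2+(aq) + 2 Cr(s) → 3 Cu(s) + 2 Cr^3+(aq); hence Q = [Cr^3+(aq)]^2 / [Cu^2+(aq)]^3 = 1.86×10^3 (log Q = 3.268).
By the Nernst equation, E = +1.08 − (0.0592/6)·(3.268) = +1.05 V.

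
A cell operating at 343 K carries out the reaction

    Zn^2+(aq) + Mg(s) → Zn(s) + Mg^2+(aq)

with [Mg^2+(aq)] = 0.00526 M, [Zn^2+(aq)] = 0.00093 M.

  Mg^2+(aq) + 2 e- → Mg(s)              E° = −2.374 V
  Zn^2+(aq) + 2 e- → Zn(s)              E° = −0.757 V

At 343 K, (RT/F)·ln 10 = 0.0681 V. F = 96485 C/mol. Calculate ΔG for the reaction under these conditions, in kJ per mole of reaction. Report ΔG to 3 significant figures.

With Zn²⁺/Zn reduced at the cathode, E°cell = −0.757 − (−2.374) = +1.617 V and n = 2.
Q = [Mg^2+(aq)] / [Zn^2+(aq)] = 5.66, so log Q = 0.753 and E = +1.617 − (0.0681/2)(0.753) = +1.5914 V.
Then ΔG = −nFE = −2 × 96485 × +1.5914 J/mol = −307 kJ/mol.

−307 kJ/mol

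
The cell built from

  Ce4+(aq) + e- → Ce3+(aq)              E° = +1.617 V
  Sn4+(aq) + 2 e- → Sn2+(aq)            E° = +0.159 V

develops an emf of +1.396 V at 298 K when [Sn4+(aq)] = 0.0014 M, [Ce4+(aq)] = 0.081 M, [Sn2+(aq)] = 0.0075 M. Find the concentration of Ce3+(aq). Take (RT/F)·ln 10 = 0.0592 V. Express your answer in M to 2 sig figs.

2.1 M

Ce⁴⁺/Ce³⁺ is the cathode (higher E°); E°cell = +1.617 − (+0.159) = +1.458 V with n = 2.
From the Nernst equation, log Q = n(E° − E)/0.0592 = 2·(+1.458 − (+1.396))/0.0592 = 2.095.
Balancing electrons gives 2 Ce4+(aq) + Sn2+(aq) → 2 Ce3+(aq) + Sn4+(aq); thus Q = ([Ce3+(aq)]^2·[Sn4+(aq)]) / ([Ce4+(aq)]^2·[Sn2+(aq)]).
Solving for the unknown gives log [Ce3+(aq)] = 0.320, so [Ce3+(aq)] ≈ 2.1 M.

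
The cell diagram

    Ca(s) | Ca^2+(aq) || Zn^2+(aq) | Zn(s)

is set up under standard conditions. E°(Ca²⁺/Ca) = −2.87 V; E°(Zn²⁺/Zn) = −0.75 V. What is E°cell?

+2.12 V

By convention the left-hand electrode in cell notation is the anode (oxidation) and the right-hand electrode is the cathode (reduction).
E°cell = E°(right) − E°(left) = −0.75 − (−2.87) = +2.12 V.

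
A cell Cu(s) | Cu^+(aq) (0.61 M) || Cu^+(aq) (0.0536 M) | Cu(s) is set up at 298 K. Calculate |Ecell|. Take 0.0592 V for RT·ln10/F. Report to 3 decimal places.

0.063 V

For a concentration cell E°cell = 0, since both electrodes use the same couple.
The compartment with the higher Cu^+(aq) concentration (0.61 M) acts as the cathode; ions are reduced there and produced at the dilute (0.0536 M) anode.
With n = 1, Ecell = −(0.0592/1)·log([dilute]/[conc]) = −(0.0592/1)·log(0.0536/0.61) = +0.063 V.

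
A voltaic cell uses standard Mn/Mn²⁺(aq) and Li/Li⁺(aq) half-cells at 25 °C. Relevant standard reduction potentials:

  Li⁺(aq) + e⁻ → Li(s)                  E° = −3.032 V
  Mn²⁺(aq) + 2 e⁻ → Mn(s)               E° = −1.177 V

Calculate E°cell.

+1.855 V

The Mn²⁺/Mn couple has the higher E°, so Mn ion is reduced (cathode) and Li is oxidized (anode).
E°cell = E°(cathode) − E°(anode) = −1.177 − (−3.032) = +1.855 V.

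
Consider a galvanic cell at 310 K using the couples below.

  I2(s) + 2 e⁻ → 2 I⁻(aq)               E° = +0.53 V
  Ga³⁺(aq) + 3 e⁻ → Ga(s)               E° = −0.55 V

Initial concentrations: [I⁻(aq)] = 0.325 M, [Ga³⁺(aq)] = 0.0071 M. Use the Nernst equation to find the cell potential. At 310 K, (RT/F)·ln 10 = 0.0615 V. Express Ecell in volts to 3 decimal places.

+1.154 V

The I₂/I⁻ couple has the more positive E°, so it is the cathode; Ga³⁺/Ga is the anode.
The standard potential is +0.53 − (−0.55) = +1.08 V and the balanced reaction transfers n = 6 electrons.
The balanced reaction is 3 I2(s) + 2 Ga(s) → 6 I⁻(aq) + 2 Ga³⁺(aq), so Q = [I⁻(aq)]^6·[Ga³⁺(aq)]^2 = 5.94×10^−8 and log Q = −7.226.
By the Nernst equation, E = +1.08 − (0.0615/6)·(−7.226) = +1.154 V.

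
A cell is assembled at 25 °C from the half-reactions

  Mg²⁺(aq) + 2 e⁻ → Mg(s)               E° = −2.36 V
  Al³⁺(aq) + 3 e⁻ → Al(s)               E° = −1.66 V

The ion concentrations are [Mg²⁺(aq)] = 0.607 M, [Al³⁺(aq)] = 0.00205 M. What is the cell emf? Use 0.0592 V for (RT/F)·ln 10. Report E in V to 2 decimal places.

Since E°(Al³⁺/Al) > E°(Mg²⁺/Mg), Al³⁺/Al serves as the cathode.
E°cell = −1.66 − (−2.36) = +0.70 V, with n = 6 electrons transferred.
The balanced reaction is 2 Al³⁺(aq) + 3 Mg(s) → 2 Al(s) + 3 Mg²⁺(aq), so Q = [Mg²⁺(aq)]^3 / [Al³⁺(aq)]^2 = 5.32×10^4 and log Q = 4.726.
E = E° − (0.0592/n)·log Q = +0.70 − (0.0592/6)(4.726) = +0.65 V.

+0.65 V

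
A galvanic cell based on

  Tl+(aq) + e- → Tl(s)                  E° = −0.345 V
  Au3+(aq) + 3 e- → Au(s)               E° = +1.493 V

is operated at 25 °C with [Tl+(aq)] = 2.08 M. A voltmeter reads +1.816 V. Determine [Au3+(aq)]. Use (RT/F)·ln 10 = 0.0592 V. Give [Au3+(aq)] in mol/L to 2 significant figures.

The Au³⁺/Au couple has the larger reduction potential, so it is the cathode: E°cell = +1.493 − (−0.345) = +1.838 V and n = 3.
From the Nernst equation, log Q = n(E° − E)/0.0592 = 3·(+1.838 − (+1.816))/0.0592 = 1.115.
The balanced reaction is Au3+(aq) + 3 Tl(s) → Au(s) + 3 Tl+(aq), so Q = [Tl+(aq)]^3 / [Au3+(aq)].
Isolating [Au3+(aq)] in Q = 10^{1.115} yields log [Au3+(aq)] = −0.161, i.e. 0.69 M.

0.69 M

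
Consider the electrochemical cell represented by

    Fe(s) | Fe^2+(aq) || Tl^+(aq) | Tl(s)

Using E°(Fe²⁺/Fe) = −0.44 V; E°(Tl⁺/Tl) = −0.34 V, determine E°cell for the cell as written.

By convention the left-hand electrode in cell notation is the anode (oxidation) and the right-hand electrode is the cathode (reduction).
E°cell = E°(right) − E°(left) = −0.34 − (−0.44) = +0.10 V.

+0.10 V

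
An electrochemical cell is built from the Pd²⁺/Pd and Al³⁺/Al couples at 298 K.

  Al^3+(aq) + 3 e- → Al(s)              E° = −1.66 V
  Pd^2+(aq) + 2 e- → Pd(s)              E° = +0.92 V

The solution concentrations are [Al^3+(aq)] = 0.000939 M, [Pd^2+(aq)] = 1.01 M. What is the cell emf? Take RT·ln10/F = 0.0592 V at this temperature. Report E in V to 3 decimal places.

+2.640 V

Pd²⁺/Pd is reduced (cathode, E° = +0.92 V) and Al³⁺/Al is oxidized (anode).
E°cell = E°cat − E°an = +0.92 − (−1.66) = +2.58 V; n = 6.
For the overall reaction 3 Pd^2+(aq) + 2 Al(s) → 3 Pd(s) + 2 Al^3+(aq), Q = [Al^3+(aq)]^2 / [Pd^2+(aq)]^3 = 8.56×10^−7, giving log Q = −6.068.
Applying E = E° − (RT ln10/nF)·log Q gives +2.58 − (0.0592/6)(−6.068) = +2.640 V.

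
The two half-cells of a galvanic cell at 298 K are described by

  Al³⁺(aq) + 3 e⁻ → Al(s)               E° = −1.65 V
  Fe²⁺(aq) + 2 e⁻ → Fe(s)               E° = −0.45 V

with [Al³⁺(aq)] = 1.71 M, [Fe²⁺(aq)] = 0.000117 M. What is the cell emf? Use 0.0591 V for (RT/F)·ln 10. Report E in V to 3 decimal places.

+1.079 V

The Fe²⁺/Fe couple has the more positive E°, so it is the cathode; Al³⁺/Al is the anode.
The standard potential is −0.45 − (−1.65) = +1.20 V and the balanced reaction transfers n = 6 electrons.
For the overall reaction 3 Fe²⁺(aq) + 2 Al(s) → 3 Fe(s) + 2 Al³⁺(aq), Q = [Al³⁺(aq)]^2 / [Fe²⁺(aq)]^3 = 1.83×10^12, giving log Q = 12.261.
By the Nernst equation, E = +1.20 − (0.0591/6)·(12.261) = +1.079 V.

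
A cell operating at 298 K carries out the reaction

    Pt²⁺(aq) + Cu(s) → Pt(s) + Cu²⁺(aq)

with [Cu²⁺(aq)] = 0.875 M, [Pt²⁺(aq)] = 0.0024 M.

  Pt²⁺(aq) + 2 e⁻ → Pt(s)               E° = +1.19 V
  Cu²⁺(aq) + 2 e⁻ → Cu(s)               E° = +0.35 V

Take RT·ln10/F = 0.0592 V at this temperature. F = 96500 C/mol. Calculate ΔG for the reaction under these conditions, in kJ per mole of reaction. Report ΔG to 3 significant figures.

With Pt²⁺/Pt reduced at the cathode, E°cell = +1.19 − (+0.35) = +0.84 V and n = 2.
Here Q = [Cu²⁺(aq)] / [Pt²⁺(aq)] = 365 (log Q = 2.562), giving E = +0.84 − (0.0592/2)·(2.562) = +0.7642 V.
Finally ΔG = −nFE = −(2)(96500 C/mol)(+0.7642 V) = −147 kJ/mol.

−147 kJ/mol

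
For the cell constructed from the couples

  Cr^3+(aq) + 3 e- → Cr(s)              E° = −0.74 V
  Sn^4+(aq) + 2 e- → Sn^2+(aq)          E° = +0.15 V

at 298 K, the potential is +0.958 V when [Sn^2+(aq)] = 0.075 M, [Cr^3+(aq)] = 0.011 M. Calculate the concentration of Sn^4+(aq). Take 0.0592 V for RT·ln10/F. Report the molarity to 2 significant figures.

0.74 M

The Sn⁴⁺/Sn²⁺ couple has the larger reduction potential, so it is the cathode: E°cell = +0.15 − (−0.74) = +0.89 V and n = 6.
Rearranging E = E° − (0.0592/n)·log Q gives log Q = 6(+0.89 − (+0.958))/0.0592 = −6.892.
Balancing electrons gives 3 Sn^4+(aq) + 2 Cr(s) → 3 Sn^2+(aq) + 2 Cr^3+(aq); thus Q = ([Sn^2+(aq)]^3·[Cr^3+(aq)]^2) / [Sn^4+(aq)]^3.
Solving for the unknown gives log [Sn^4+(aq)] = −0.133, so [Sn^4+(aq)] ≈ 0.74 M.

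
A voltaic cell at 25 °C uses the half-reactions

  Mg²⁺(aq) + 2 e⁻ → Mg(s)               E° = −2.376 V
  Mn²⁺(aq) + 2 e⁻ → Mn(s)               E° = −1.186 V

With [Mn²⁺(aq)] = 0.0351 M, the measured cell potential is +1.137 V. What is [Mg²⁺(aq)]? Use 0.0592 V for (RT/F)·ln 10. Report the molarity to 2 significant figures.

2.2 M

The Mn²⁺/Mn couple has the larger reduction potential, so it is the cathode: E°cell = −1.186 − (−2.376) = +1.190 V and n = 2.
Rearranging E = E° − (0.0592/n)·log Q gives log Q = 2(+1.190 − (+1.137))/0.0592 = 1.791.
For Mn²⁺(aq) + Mg(s) → Mn(s) + Mg²⁺(aq), the reaction quotient is Q = [Mg²⁺(aq)] / [Mn²⁺(aq)].
Solving for the unknown gives log [Mg²⁺(aq)] = 0.336, so [Mg²⁺(aq)] ≈ 2.2 M.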